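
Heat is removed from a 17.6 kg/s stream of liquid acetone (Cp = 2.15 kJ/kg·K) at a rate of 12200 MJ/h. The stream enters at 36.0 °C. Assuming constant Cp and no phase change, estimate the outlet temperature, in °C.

T_out = -53.6 °C

Q = 12200 MJ/h = 3388.9 kJ/s
ΔT = Q/(ṁ·Cp) = 3388.9/(17.6×2.15) = 89.558 K
T_out = 36.0 − 89.558 = -53.558 °C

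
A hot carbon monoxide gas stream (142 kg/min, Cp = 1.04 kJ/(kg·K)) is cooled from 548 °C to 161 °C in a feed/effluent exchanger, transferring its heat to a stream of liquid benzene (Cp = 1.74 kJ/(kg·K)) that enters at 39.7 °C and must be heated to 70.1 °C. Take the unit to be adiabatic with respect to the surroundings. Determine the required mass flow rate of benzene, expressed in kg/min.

ṁ_c = 1080 kg/min

Heat released by hot stream: Q = 142 × 1.04 × (548 − 161) = 57152 kJ/min
Energy balance on cold side (adiabatic exchanger): Q = ṁ_c·Cp_c·(T_c,out − T_c,in)
ṁ_c = 57152 / [1.74 × (70.1 − 39.7)] = 1080.5 kg/min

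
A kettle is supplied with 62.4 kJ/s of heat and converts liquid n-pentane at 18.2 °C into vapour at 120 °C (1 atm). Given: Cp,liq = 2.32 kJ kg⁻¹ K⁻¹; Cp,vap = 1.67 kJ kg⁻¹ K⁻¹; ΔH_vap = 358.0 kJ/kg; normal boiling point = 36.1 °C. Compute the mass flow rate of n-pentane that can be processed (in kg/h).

Δh = 2.32×(36.1−18.2) + 358.0 + 1.67×(120−36.1) = 539.64 kJ/kg
Q = 62.4 kJ/s = 62.4 kJ/s = 224640 kJ/h
ṁ = Q/Δh = 224640 / 539.64 = 416.28 kg/h

ṁ = 416 kg/h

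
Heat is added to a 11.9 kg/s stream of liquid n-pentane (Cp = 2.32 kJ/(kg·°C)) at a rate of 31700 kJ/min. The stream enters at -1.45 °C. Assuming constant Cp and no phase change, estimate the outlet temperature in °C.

T_out = 17.7 °C

Q = 31700 kJ/min = 528.33 kJ/s
ΔT = Q/(ṁ·Cp) = 528.33/(11.9×2.32) = 19.137 K
T_out = -1.45 + 19.137 = 17.687 °C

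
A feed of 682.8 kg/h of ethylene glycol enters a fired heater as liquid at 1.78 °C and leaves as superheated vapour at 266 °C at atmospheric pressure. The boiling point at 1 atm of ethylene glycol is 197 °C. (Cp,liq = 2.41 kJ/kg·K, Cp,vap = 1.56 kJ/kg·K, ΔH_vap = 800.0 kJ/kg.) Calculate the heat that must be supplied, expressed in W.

Q = 261000 W

liquid 1.78→197 °C: 470.48 kJ/kg
vaporisation at 197 °C: 800 kJ/kg
vapour 197→266 °C: 107.64 kJ/kg
Δh = 470.48 + 800 + 107.64 = 1378.1 kJ/kg
Q = ṁ·Δh = 682.8 kg/h × 1378.1 kJ/kg = 940980 kJ/h
|Q| = 261.38 kW = 261380 W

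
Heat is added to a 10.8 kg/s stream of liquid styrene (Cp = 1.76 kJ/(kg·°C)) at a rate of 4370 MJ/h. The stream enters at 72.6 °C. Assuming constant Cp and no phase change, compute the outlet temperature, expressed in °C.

T_out = 136 °C

Q = 4370 MJ/h = 1213.9 kJ/s
ΔT = Q/(ṁ·Cp) = 1213.9/(10.8×1.76) = 63.862 K
T_out = 72.6 + 63.862 = 136.46 °C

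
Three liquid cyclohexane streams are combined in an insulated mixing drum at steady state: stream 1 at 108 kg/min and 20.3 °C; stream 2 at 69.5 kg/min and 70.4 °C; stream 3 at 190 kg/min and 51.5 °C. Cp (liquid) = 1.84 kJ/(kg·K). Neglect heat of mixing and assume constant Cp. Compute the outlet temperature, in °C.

T_out = 45.9 °C

No heat crosses the boundary, so H_out = H_in.
T_out = Σ ṁᵢCp,ᵢTᵢ / Σ ṁᵢCp,ᵢ
      = 31041 / 676.2 = 45.905 °C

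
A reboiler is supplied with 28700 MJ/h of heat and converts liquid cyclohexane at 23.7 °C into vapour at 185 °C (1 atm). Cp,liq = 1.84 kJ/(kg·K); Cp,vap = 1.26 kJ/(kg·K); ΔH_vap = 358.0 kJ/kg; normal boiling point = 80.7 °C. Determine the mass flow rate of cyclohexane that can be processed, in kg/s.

ṁ = 13.4 kg/s

Δh = 1.84×(80.7−23.7) + 358.0 + 1.26×(185−80.7) = 594.3 kJ/kg
Q = 28700 MJ/h = 7972.2 kJ/s = 7972.2 kJ/s
ṁ = Q/Δh = 7972.2 / 594.3 = 13.415 kg/s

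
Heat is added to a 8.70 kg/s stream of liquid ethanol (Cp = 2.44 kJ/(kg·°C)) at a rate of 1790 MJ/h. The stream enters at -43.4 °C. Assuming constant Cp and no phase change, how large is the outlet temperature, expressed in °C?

T_out = -20.0 °C

Q = 1790 MJ/h = 497.22 kJ/s
ΔT = Q/(ṁ·Cp) = 497.22/(8.70×2.44) = 23.423 K
T_out = -43.4 + 23.423 = -19.977 °C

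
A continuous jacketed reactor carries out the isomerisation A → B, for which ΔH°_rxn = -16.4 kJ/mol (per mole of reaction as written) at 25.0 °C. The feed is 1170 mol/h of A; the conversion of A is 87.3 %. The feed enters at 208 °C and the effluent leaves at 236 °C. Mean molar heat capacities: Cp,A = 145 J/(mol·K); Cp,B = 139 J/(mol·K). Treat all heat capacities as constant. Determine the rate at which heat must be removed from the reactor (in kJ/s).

Extent of reaction ξ = 0.873 × 1170 = 1021.4 mol/h
Reaction term: ξ·ΔH°_rxn = 1021.4 × -16.4 = -16751 kJ/h
Sensible, feed 208→25 °C: -31046 kJ/h
Outlet flows (mol/h): A 148.59, B 1021.4
Sensible, products 25→236 °C: 34503 kJ/h
Q = ΔH = -13294 kJ/h = -3.6928 kW
Heat removed = 3.6928 kJ/s

Q_out = 3.69 kJ/s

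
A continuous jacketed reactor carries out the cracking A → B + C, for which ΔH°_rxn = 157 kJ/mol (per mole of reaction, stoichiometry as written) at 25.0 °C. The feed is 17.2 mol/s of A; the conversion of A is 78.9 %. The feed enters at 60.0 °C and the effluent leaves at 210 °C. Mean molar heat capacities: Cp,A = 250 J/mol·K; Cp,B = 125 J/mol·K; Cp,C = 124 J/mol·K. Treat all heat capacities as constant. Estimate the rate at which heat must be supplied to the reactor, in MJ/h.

Q_in = 9980 MJ/h

Extent of reaction ξ = 0.789 × 17.2 = 13.571 mol/s
Reaction term: ξ·ΔH°_rxn = 13.571 × 157 = 2130.6 kJ/s
Sensible, feed 60.0→25 °C: -150.5 kJ/s
Outlet flows (mol/s): A 3.6292, B 13.571, C 13.571
Sensible, products 25→210 °C: 792.99 kJ/s
Q = ΔH = 2773.1 kJ/s = 2773.1 kW
Heat supplied = 9983.2 MJ/h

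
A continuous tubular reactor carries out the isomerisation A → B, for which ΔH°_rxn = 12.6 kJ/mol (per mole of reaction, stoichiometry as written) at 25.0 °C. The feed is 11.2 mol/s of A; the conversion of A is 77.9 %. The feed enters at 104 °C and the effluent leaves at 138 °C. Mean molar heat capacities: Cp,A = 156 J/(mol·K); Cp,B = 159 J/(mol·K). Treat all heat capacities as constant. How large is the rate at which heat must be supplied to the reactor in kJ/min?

Q_in = 10300 kJ/min

Extent of reaction ξ = 0.779 × 11.2 = 8.7248 mol/s
Reaction term: ξ·ΔH°_rxn = 8.7248 × 12.6 = 109.93 kJ/s
Sensible, feed 104→25 °C: -138.03 kJ/s
Outlet flows (mol/s): A 2.4752, B 8.7248
Sensible, products 25→138 °C: 200.39 kJ/s
Q = ΔH = 172.29 kJ/s = 172.29 kW
Heat supplied = 10338 kJ/min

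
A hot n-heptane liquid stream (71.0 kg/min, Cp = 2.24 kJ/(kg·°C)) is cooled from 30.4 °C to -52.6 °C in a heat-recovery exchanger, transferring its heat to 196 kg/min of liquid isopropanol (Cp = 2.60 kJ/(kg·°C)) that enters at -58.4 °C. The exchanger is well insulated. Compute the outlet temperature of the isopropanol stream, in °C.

Heat released by hot stream: Q = 71.0 × 2.24 × (30.4 − -52.6) = 13200 kJ/min
Energy balance on cold side (adiabatic exchanger): Q = ṁ_c·Cp_c·(T_c,out − T_c,in)
T_c,out = -58.4 + 13200/(196 × 2.60) = -32.497 °C

T_c,out = -32.5 °C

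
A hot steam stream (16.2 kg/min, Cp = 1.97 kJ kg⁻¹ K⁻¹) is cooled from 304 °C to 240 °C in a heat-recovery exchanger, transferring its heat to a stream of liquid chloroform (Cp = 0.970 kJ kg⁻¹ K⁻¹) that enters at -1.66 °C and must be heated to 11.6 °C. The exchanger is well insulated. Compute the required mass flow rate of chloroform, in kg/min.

ṁ_c = 159 kg/min

Heat released by hot stream: Q = 16.2 × 1.97 × (304 − 240) = 2042.5 kJ/min
Energy balance on cold side (adiabatic exchanger): Q = ṁ_c·Cp_c·(T_c,out − T_c,in)
ṁ_c = 2042.5 / [0.970 × (11.6 − -1.66)] = 158.8 kg/min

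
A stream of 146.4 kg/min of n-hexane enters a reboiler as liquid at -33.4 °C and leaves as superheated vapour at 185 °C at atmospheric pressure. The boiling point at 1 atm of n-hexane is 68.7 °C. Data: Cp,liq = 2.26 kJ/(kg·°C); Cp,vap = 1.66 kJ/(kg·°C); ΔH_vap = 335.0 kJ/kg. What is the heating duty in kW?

liquid -33.4→68.7 °C: 230.75 kJ/kg
vaporisation at 68.7 °C: 335 kJ/kg
vapour 68.7→185 °C: 193.06 kJ/kg
Δh = 230.75 + 335 + 193.06 = 758.8 kJ/kg
Q = ṁ·Δh = 146.4 kg/min × 758.8 kJ/kg = 111090 kJ/min
|Q| = 1851.5 kW

Q = 1850 kW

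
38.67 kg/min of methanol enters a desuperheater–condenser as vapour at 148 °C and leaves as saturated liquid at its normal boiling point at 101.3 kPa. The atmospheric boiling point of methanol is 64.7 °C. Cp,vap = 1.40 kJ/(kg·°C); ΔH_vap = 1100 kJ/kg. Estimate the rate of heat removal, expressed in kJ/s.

vapour 148→64.7 °C: -116.62 kJ/kg
condensation at 64.7 °C: -1100 kJ/kg
Δh = -116.62 + -1100 = -1216.6 kJ/kg
Q = ṁ·Δh = 38.67 kg/min × -1216.6 kJ/kg = -47047 kJ/min
|Q| = 784.11 kW

Q_c = 784 kJ/s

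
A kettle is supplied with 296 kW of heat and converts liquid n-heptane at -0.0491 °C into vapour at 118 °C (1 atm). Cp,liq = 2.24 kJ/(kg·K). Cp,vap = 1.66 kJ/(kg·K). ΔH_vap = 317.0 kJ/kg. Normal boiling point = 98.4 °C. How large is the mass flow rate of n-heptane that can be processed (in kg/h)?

ṁ = 1870 kg/h

Δh = 2.24×(98.4−-0.0491) + 317.0 + 1.66×(118−98.4) = 570.06 kJ/kg
Q = 296 kW = 296 kJ/s = 1.0656e+06 kJ/h
ṁ = Q/Δh = 1.0656e+06 / 570.06 = 1869.3 kg/h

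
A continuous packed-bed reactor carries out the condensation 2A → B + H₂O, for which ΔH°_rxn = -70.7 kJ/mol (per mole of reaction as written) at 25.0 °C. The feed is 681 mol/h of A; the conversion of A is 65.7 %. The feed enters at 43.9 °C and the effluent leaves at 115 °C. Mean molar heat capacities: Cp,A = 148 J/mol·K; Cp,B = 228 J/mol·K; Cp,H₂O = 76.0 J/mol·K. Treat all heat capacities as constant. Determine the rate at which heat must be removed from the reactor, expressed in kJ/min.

Q_out = 141 kJ/min

Extent of reaction ξ = 0.657 × 681 / 2 = 223.71 mol/h
Reaction term: ξ·ΔH°_rxn = 223.71 × -70.7 = -15816 kJ/h
Sensible, feed 43.9→25 °C: -1904.9 kJ/h
Outlet flows (mol/h): A 233.58, B 223.71, H₂O 223.71
Sensible, products 25→115 °C: 9232 kJ/h
Q = ΔH = -8489.1 kJ/h = -2.3581 kW
Heat removed = 141.48 kJ/min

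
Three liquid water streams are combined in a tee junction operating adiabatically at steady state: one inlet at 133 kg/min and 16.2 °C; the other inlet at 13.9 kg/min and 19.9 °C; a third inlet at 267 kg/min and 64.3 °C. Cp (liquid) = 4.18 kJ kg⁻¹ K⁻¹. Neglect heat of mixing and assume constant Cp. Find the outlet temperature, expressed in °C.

Adiabatic, steady state ⇒ Σ ṁᵢCp,ᵢ(T_out − Tᵢ) = 0
T_out = Σ ṁᵢCp,ᵢTᵢ / Σ ṁᵢCp,ᵢ
      = 81925 / 1730.1 = 47.353 °C

T_out = 47.4 °C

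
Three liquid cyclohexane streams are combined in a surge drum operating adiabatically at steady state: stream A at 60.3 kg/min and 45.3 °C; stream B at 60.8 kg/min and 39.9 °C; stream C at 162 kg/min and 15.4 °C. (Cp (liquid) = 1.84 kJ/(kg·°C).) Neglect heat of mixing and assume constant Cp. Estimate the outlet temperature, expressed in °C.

Energy balance with Q = 0: Σ ṁᵢCp,ᵢ(T_out − Tᵢ) = 0
T_out = Σ ṁᵢCp,ᵢTᵢ / Σ ṁᵢCp,ᵢ
      = 14080 / 520.9 = 27.03 °C

T_out = 27.0 °C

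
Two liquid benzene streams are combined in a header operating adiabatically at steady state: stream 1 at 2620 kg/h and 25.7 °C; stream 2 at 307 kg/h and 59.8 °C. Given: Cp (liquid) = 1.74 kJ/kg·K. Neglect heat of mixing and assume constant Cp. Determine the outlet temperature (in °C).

T_out = 29.3 °C

Adiabatic, steady state ⇒ Σ ṁᵢCp,ᵢ(T_out − Tᵢ) = 0
T_out = Σ ṁᵢCp,ᵢTᵢ / Σ ṁᵢCp,ᵢ
      = 149110 / 5093 = 29.277 °C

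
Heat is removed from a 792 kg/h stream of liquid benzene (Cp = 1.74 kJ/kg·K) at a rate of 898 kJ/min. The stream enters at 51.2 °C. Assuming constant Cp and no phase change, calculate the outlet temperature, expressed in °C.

T_out = 12.1 °C

Q = 898 kJ/min = 53880 kJ/h
ΔT = Q/(ṁ·Cp) = 53880/(792×1.74) = 39.098 K
T_out = 51.2 − 39.098 = 12.102 °C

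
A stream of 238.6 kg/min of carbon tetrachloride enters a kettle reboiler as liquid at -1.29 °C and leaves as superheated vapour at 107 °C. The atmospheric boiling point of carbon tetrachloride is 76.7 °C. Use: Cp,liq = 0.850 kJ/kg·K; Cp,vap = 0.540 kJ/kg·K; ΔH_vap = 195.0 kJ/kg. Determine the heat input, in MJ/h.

Q = 3970 MJ/h

liquid -1.29→76.7 °C: 66.291 kJ/kg
vaporisation at 76.7 °C: 195 kJ/kg
vapour 76.7→107 °C: 16.362 kJ/kg
Δh = 66.291 + 195 + 16.362 = 277.65 kJ/kg
Q = ṁ·Δh = 238.6 kg/min × 277.65 kJ/kg = 66248 kJ/min
|Q| = 1104.1 kW = 3974.9 MJ/h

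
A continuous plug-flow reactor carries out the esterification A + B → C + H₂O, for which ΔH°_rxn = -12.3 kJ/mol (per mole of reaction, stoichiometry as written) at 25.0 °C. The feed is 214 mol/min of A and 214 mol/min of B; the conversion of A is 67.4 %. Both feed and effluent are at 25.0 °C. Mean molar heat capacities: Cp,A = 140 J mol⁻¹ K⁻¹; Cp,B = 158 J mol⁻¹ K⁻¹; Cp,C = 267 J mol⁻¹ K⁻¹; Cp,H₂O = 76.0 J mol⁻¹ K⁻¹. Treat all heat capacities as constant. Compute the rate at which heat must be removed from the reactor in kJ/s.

Extent of reaction ξ = 0.674 × 214 = 144.24 mol/min
Reaction term: ξ·ΔH°_rxn = 144.24 × -12.3 = -1774.1 kJ/min
Q = ΔH = -1774.1 kJ/min = -29.568 kW
Heat removed = 29.568 kJ/s

Q_out = 29.6 kJ/s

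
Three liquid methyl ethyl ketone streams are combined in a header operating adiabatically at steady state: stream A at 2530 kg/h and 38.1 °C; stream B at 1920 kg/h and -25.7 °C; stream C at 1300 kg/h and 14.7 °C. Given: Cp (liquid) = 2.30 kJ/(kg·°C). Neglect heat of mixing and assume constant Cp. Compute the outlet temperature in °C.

T_out = 11.5 °C

Energy balance with Q = 0: Σ ṁᵢCp,ᵢ(T_out − Tᵢ) = 0
T_out = Σ ṁᵢCp,ᵢTᵢ / Σ ṁᵢCp,ᵢ
      = 152170 / 13225 = 11.506 °C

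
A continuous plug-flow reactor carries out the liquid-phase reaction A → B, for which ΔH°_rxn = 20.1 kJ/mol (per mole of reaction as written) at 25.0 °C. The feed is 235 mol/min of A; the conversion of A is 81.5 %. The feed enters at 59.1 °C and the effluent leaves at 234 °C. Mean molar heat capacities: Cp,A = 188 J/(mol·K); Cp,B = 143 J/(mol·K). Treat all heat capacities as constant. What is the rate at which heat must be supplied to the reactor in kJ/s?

Q_in = 163 kJ/s

Extent of reaction ξ = 0.815 × 235 = 191.52 mol/min
Reaction term: ξ·ΔH°_rxn = 191.52 × 20.1 = 3849.7 kJ/min
Sensible, feed 59.1→25 °C: -1506.5 kJ/min
Outlet flows (mol/min): A 43.475, B 191.52
Sensible, products 25→234 °C: 7432.3 kJ/min
Q = ΔH = 9775.4 kJ/min = 162.92 kW
Heat supplied = 162.92 kJ/s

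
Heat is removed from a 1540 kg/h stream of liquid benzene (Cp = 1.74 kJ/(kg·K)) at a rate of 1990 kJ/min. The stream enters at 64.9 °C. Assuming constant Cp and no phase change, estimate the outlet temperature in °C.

Q = 1990 kJ/min = 119400 kJ/h
ΔT = Q/(ṁ·Cp) = 119400/(1540×1.74) = 44.559 K
T_out = 64.9 − 44.559 = 20.341 °C

T_out = 20.3 °C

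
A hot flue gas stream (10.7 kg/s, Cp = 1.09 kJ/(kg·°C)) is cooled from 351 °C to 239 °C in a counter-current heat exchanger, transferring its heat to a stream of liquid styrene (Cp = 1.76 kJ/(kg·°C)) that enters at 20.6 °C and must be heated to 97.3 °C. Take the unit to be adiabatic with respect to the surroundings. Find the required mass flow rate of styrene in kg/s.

ṁ_c = 9.68 kg/s

Heat released by hot stream: Q = 10.7 × 1.09 × (351 − 239) = 1306.3 kJ/s
Energy balance on cold side (adiabatic exchanger): Q = ṁ_c·Cp_c·(T_c,out − T_c,in)
ṁ_c = 1306.3 / [1.76 × (97.3 − 20.6)] = 9.6765 kg/s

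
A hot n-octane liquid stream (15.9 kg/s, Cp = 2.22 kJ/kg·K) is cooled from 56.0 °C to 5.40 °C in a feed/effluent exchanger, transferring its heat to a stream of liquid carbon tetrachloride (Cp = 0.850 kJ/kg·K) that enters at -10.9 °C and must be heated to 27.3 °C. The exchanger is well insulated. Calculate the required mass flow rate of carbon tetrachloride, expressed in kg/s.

ṁ_c = 55.0 kg/s

Heat released by hot stream: Q = 15.9 × 2.22 × (56.0 − 5.40) = 1786.1 kJ/s
Energy balance on cold side (adiabatic exchanger): Q = ṁ_c·Cp_c·(T_c,out − T_c,in)
ṁ_c = 1786.1 / [0.850 × (27.3 − -10.9)] = 55.007 kg/s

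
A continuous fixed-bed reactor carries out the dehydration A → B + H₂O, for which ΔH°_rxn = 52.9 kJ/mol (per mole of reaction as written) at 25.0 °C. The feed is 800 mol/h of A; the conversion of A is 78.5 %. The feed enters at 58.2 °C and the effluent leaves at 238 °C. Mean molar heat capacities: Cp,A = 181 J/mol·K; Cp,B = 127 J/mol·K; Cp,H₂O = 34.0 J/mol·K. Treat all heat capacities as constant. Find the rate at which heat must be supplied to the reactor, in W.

Q_in = 15700 W

Extent of reaction ξ = 0.785 × 800 = 628 mol/h
Reaction term: ξ·ΔH°_rxn = 628 × 52.9 = 33221 kJ/h
Sensible, feed 58.2→25 °C: -4807.4 kJ/h
Outlet flows (mol/h): A 172, B 628, H₂O 628
Sensible, products 25→238 °C: 28167 kJ/h
Q = ΔH = 56581 kJ/h = 15.717 kW
Heat supplied = 15717 W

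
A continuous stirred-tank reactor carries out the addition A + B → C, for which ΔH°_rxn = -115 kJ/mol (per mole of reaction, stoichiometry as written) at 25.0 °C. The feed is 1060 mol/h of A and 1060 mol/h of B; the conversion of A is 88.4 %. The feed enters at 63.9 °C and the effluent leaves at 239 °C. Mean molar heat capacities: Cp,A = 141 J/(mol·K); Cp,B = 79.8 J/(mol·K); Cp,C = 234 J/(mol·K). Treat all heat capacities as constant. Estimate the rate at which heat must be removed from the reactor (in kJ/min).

Q_out = 1070 kJ/min

Extent of reaction ξ = 0.884 × 1060 = 937.04 mol/h
Reaction term: ξ·ΔH°_rxn = 937.04 × -115 = -107760 kJ/h
Sensible, feed 63.9→25 °C: -9104.5 kJ/h
Outlet flows (mol/h): A 122.96, B 122.96, C 937.04
Sensible, products 25→239 °C: 52733 kJ/h
Q = ΔH = -64131 kJ/h = -17.814 kW
Heat removed = 1068.8 kJ/min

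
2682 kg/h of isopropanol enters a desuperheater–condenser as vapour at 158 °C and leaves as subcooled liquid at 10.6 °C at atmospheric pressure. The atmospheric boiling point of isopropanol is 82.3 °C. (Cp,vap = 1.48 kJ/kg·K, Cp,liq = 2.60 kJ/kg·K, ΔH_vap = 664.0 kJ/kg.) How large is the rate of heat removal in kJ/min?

vapour 158→82.3 °C: -112.04 kJ/kg
condensation at 82.3 °C: -664 kJ/kg
liquid 82.3→10.6 °C: -186.42 kJ/kg
Δh = -112.04 + -664 + -186.42 = -962.46 kJ/kg
Q = ṁ·Δh = 2682 kg/h × -962.46 kJ/kg = -2.5813e+06 kJ/h
|Q| = 717.03 kW = 43022 kJ/min

Q_c = 43000 kJ/min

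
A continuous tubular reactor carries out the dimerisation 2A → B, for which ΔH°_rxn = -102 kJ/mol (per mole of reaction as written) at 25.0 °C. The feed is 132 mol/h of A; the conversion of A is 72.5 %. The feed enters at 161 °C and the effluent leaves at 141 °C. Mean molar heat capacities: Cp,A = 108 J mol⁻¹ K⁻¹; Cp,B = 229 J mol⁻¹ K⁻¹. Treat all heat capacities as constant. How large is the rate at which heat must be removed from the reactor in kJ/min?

Q_out = 84.9 kJ/min

Extent of reaction ξ = 0.725 × 132 / 2 = 47.85 mol/h
Reaction term: ξ·ΔH°_rxn = 47.85 × -102 = -4880.7 kJ/h
Sensible, feed 161→25 °C: -1938.8 kJ/h
Outlet flows (mol/h): A 36.3, B 47.85
Sensible, products 25→141 °C: 1725.9 kJ/h
Q = ΔH = -5093.7 kJ/h = -1.4149 kW
Heat removed = 84.894 kJ/min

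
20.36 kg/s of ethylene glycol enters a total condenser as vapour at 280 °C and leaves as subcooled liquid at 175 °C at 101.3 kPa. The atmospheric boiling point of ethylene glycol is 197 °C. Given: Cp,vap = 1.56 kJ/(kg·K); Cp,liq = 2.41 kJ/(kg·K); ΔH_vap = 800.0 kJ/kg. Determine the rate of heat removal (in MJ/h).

vapour 280→197 °C: -129.48 kJ/kg
condensation at 197 °C: -800 kJ/kg
liquid 197→175 °C: -53.02 kJ/kg
Δh = -129.48 + -800 + -53.02 = -982.5 kJ/kg
Q = ṁ·Δh = 20.36 kg/s × -982.5 kJ/kg = -20004 kJ/s
|Q| = 20004 kW = 72013 MJ/h

Q_c = 72000 MJ/h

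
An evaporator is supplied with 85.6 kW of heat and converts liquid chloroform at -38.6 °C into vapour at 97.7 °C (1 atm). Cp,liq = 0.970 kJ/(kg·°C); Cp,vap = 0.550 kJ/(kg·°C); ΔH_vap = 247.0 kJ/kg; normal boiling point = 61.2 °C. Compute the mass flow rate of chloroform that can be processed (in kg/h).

Δh = 0.970×(61.2−-38.6) + 247.0 + 0.550×(97.7−61.2) = 363.88 kJ/kg
Q = 85.6 kW = 85.6 kJ/s = 308160 kJ/h
ṁ = Q/Δh = 308160 / 363.88 = 846.87 kg/h

ṁ = 847 kg/h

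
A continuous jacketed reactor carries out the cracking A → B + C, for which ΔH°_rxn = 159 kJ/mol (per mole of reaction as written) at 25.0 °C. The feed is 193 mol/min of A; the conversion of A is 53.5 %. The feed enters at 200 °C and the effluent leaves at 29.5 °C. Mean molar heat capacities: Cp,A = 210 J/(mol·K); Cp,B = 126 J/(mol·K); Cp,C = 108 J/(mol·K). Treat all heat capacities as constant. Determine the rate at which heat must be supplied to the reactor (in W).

Extent of reaction ξ = 0.535 × 193 = 103.26 mol/min
Reaction term: ξ·ΔH°_rxn = 103.26 × 159 = 16418 kJ/min
Sensible, feed 200→25 °C: -7092.8 kJ/min
Outlet flows (mol/min): A 89.745, B 103.26, C 103.26
Sensible, products 25→29.5 °C: 193.54 kJ/min
Q = ΔH = 9518.3 kJ/min = 158.64 kW
Heat supplied = 158640 W

Q_in = 159000 W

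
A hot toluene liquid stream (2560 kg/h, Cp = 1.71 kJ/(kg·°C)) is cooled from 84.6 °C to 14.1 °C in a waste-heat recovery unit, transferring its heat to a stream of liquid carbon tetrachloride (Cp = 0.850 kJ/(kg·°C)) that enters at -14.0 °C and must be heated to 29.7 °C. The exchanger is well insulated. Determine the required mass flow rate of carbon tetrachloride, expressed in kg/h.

Heat released by hot stream: Q = 2560 × 1.71 × (84.6 − 14.1) = 308620 kJ/h
Energy balance on cold side (adiabatic exchanger): Q = ṁ_c·Cp_c·(T_c,out − T_c,in)
ṁ_c = 308620 / [0.850 × (29.7 − -14.0)] = 8308.5 kg/h

ṁ_c = 8310 kg/h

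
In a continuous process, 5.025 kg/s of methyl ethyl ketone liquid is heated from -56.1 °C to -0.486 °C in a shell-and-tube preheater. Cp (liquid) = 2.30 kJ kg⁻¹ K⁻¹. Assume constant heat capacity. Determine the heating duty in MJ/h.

Q = ṁ·Cp·ΔT = 5.025 × 2.30 × (-0.486 − -56.1) = 642.76 kJ/s
Heating duty = 2313.9 MJ/h

Q = 2310 MJ/h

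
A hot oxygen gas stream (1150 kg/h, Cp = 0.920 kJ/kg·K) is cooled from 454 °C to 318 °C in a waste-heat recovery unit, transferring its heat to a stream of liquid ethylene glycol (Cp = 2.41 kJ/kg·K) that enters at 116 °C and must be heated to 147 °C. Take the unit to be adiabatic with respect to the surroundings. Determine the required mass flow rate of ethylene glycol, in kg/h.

Heat released by hot stream: Q = 1150 × 0.920 × (454 − 318) = 143890 kJ/h
Energy balance on cold side (adiabatic exchanger): Q = ṁ_c·Cp_c·(T_c,out − T_c,in)
ṁ_c = 143890 / [2.41 × (147 − 116)] = 1926 kg/h

ṁ_c = 1930 kg/h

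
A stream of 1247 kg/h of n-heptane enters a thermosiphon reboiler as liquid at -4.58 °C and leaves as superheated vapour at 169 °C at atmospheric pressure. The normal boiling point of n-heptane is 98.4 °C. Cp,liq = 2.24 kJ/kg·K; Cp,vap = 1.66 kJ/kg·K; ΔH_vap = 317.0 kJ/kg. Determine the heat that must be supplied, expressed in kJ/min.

Q = 13800 kJ/min

liquid -4.58→98.4 °C: 230.68 kJ/kg
vaporisation at 98.4 °C: 317 kJ/kg
vapour 98.4→169 °C: 117.2 kJ/kg
Δh = 230.68 + 317 + 117.2 = 664.87 kJ/kg
Q = ṁ·Δh = 1247 kg/h × 664.87 kJ/kg = 829090 kJ/h
|Q| = 230.3 kW = 13818 kJ/min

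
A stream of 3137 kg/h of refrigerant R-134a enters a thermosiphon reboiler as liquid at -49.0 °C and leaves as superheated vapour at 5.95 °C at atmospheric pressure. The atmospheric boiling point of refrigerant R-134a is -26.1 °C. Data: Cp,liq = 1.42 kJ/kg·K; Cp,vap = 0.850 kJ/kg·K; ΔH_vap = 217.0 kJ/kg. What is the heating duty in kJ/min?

Q = 14500 kJ/min

liquid -49.0→-26.1 °C: 32.518 kJ/kg
vaporisation at -26.1 °C: 217 kJ/kg
vapour -26.1→5.95 °C: 27.243 kJ/kg
Δh = 32.518 + 217 + 27.243 = 276.76 kJ/kg
Q = ṁ·Δh = 3137 kg/h × 276.76 kJ/kg = 868200 kJ/h
|Q| = 241.17 kW = 14470 kJ/min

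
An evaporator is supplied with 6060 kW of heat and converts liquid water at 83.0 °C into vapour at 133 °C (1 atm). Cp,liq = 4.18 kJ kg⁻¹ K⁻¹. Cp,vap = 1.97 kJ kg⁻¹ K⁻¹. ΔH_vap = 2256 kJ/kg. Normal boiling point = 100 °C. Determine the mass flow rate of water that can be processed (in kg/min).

ṁ = 152 kg/min

Δh = 4.18×(100−83.0) + 2256 + 1.97×(133−100) = 2392.1 kJ/kg
Q = 6060 kW = 6060 kJ/s = 363600 kJ/min
ṁ = Q/Δh = 363600 / 2392.1 = 152 kg/min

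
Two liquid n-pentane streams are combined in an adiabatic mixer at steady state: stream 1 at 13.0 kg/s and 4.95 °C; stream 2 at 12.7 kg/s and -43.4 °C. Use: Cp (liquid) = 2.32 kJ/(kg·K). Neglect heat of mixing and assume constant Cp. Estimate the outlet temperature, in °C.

No heat crosses the boundary, so H_out = H_in.
T_out = Σ ṁᵢCp,ᵢTᵢ / Σ ṁᵢCp,ᵢ
      = -1129.4 / 59.624 = -18.943 °C

T_out = -18.9 °C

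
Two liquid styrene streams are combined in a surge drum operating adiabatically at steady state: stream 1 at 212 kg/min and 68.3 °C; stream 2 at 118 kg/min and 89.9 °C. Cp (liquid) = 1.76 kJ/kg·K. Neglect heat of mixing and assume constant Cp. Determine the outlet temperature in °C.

T_out = 76.0 °C

Energy balance with Q = 0: Σ ṁᵢCp,ᵢ(T_out − Tᵢ) = 0
Σ ṁᵢCp,ᵢTᵢ = 212×1.76×68.3 + 118×1.76×89.9 = 44155
Σ ṁᵢCp,ᵢ = 212×1.76 + 118×1.76 = 580.8
T_out = 44155 / 580.8 = 76.024 °C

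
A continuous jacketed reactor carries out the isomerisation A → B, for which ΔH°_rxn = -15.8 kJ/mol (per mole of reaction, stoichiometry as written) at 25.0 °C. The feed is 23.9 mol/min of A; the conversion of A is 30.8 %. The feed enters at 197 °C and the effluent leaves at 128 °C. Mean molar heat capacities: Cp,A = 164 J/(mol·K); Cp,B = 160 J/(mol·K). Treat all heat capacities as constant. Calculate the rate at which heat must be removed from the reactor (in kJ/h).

Extent of reaction ξ = 0.308 × 23.9 = 7.3612 mol/min
Reaction term: ξ·ΔH°_rxn = 7.3612 × -15.8 = -116.31 kJ/min
Sensible, feed 197→25 °C: -674.17 kJ/min
Outlet flows (mol/min): A 16.539, B 7.3612
Sensible, products 25→128 °C: 400.69 kJ/min
Q = ΔH = -389.79 kJ/min = -6.4965 kW
Heat removed = 23388 kJ/h

Q_out = 23400 kJ/h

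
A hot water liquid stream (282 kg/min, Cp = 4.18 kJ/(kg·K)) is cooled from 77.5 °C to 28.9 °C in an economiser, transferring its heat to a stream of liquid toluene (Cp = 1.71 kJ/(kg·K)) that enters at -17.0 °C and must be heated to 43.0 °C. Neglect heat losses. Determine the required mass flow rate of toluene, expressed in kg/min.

Heat released by hot stream: Q = 282 × 4.18 × (77.5 − 28.9) = 57288 kJ/min
Energy balance on cold side (adiabatic exchanger): Q = ṁ_c·Cp_c·(T_c,out − T_c,in)
ṁ_c = 57288 / [1.71 × (43.0 − -17.0)] = 558.36 kg/min

ṁ_c = 558 kg/min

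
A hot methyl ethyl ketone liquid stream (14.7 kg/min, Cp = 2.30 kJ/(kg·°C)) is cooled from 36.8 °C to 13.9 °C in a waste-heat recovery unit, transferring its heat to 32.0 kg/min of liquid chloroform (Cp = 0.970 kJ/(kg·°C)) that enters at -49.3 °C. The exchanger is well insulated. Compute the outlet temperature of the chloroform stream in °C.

Heat released by hot stream: Q = 14.7 × 2.30 × (36.8 − 13.9) = 774.25 kJ/min
Energy balance on cold side (adiabatic exchanger): Q = ṁ_c·Cp_c·(T_c,out − T_c,in)
T_c,out = -49.3 + 774.25/(32.0 × 0.970) = -24.356 °C

T_c,out = -24.4 °C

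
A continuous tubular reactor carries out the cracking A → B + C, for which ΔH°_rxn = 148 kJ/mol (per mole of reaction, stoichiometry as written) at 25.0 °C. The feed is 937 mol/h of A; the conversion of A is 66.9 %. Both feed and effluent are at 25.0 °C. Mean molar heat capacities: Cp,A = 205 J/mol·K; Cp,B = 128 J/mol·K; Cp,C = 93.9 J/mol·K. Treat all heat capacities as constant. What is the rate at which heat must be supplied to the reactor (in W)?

Extent of reaction ξ = 0.669 × 937 = 626.85 mol/h
Reaction term: ξ·ΔH°_rxn = 626.85 × 148 = 92774 kJ/h
Q = ΔH = 92774 kJ/h = 25.771 kW
Heat supplied = 25771 W

Q_in = 25800 W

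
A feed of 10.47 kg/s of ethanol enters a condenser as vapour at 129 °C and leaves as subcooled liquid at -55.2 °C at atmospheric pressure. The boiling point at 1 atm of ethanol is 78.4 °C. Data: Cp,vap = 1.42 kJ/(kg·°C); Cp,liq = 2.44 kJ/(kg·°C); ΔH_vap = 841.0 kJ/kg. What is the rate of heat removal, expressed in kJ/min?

Q_c = 778000 kJ/min

vapour 129→78.4 °C: -71.852 kJ/kg
condensation at 78.4 °C: -841 kJ/kg
liquid 78.4→-55.2 °C: -325.98 kJ/kg
Δh = -71.852 + -841 + -325.98 = -1238.8 kJ/kg
Q = ṁ·Δh = 10.47 kg/s × -1238.8 kJ/kg = -12971 kJ/s
|Q| = 12971 kW = 778240 kJ/min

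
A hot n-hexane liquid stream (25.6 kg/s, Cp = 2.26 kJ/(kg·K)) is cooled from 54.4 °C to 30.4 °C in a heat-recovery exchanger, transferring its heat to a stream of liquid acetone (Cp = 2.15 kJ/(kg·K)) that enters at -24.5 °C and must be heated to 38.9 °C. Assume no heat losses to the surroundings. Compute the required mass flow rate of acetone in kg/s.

ṁ_c = 10.2 kg/s

Heat released by hot stream: Q = 25.6 × 2.26 × (54.4 − 30.4) = 1388.5 kJ/s
Energy balance on cold side (adiabatic exchanger): Q = ṁ_c·Cp_c·(T_c,out − T_c,in)
ṁ_c = 1388.5 / [2.15 × (38.9 − -24.5)] = 10.187 kg/s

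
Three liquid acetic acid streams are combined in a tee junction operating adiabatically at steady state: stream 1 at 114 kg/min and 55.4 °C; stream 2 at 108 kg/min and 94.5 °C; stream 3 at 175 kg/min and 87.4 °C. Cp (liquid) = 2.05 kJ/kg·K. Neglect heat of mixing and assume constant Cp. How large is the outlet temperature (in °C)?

No heat crosses the boundary, so H_out = H_in.
Σ ṁᵢCp,ᵢTᵢ = 114×2.05×55.4 + 108×2.05×94.5 + 175×2.05×87.4 = 65224
Σ ṁᵢCp,ᵢ = 114×2.05 + 108×2.05 + 175×2.05 = 813.85
T_out = 65224 / 813.85 = 80.143 °C

T_out = 80.1 °C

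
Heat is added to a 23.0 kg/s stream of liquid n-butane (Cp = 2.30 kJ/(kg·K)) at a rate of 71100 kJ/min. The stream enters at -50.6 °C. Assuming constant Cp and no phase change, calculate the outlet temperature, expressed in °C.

T_out = -28.2 °C

Q = 71100 kJ/min = 1185 kJ/s
ΔT = Q/(ṁ·Cp) = 1185/(23.0×2.30) = 22.401 K
T_out = -50.6 + 22.401 = -28.199 °C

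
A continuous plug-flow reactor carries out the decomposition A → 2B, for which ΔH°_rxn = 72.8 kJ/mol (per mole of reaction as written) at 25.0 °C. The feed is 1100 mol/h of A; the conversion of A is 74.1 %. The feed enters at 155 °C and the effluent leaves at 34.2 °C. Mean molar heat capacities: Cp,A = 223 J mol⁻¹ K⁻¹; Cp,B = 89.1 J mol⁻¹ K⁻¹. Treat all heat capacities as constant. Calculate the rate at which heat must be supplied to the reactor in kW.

Extent of reaction ξ = 0.741 × 1100 = 815.1 mol/h
Reaction term: ξ·ΔH°_rxn = 815.1 × 72.8 = 59339 kJ/h
Sensible, feed 155→25 °C: -31889 kJ/h
Outlet flows (mol/h): A 284.9, B 1630.2
Sensible, products 25→34.2 °C: 1920.8 kJ/h
Q = ΔH = 29371 kJ/h = 8.1586 kW
Heat supplied = 8.1586 kW

Q_in = 8.16 kW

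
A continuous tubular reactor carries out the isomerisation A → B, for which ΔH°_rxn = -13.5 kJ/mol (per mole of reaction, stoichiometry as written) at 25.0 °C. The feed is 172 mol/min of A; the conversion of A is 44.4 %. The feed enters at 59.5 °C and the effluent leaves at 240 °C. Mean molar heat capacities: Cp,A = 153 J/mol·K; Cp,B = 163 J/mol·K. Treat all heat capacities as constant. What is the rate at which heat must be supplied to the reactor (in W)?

Q_in = 64700 W

Extent of reaction ξ = 0.444 × 172 = 76.368 mol/min
Reaction term: ξ·ΔH°_rxn = 76.368 × -13.5 = -1031 kJ/min
Sensible, feed 59.5→25 °C: -907.9 kJ/min
Outlet flows (mol/min): A 95.632, B 76.368
Sensible, products 25→240 °C: 5822.1 kJ/min
Q = ΔH = 3883.3 kJ/min = 64.721 kW
Heat supplied = 64721 W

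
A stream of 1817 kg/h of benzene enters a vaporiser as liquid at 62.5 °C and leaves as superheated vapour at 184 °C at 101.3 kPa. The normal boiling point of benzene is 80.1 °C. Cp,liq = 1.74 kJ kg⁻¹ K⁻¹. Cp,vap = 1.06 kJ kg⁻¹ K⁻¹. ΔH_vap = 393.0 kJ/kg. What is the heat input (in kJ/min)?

Q = 16200 kJ/min

liquid 62.5→80.1 °C: 30.624 kJ/kg
vaporisation at 80.1 °C: 393 kJ/kg
vapour 80.1→184 °C: 110.13 kJ/kg
Δh = 30.624 + 393 + 110.13 = 533.76 kJ/kg
Q = ṁ·Δh = 1817 kg/h × 533.76 kJ/kg = 969840 kJ/h
|Q| = 269.4 kW = 16164 kJ/min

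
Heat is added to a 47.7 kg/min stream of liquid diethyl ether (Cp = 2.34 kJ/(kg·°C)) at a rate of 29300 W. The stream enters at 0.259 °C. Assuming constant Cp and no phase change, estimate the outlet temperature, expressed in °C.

Q = 29300 W = 1758 kJ/min
ΔT = Q/(ṁ·Cp) = 1758/(47.7×2.34) = 15.75 K
T_out = 0.259 + 15.75 = 16.009 °C

T_out = 16.0 °C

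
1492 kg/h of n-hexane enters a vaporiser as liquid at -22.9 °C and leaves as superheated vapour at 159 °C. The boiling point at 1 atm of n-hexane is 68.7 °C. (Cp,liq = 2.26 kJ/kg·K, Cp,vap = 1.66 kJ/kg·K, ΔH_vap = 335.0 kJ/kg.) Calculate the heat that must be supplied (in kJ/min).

Q = 17200 kJ/min

liquid -22.9→68.7 °C: 207.02 kJ/kg
vaporisation at 68.7 °C: 335 kJ/kg
vapour 68.7→159 °C: 149.9 kJ/kg
Δh = 207.02 + 335 + 149.9 = 691.91 kJ/kg
Q = ṁ·Δh = 1492 kg/h × 691.91 kJ/kg = 1.0323e+06 kJ/h
|Q| = 286.76 kW = 17206 kJ/min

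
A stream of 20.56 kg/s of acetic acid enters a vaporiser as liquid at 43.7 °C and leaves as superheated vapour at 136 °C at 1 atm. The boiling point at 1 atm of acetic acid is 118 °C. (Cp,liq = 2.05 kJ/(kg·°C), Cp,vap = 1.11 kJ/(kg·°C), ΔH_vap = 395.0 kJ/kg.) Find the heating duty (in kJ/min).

liquid 43.7→118 °C: 152.31 kJ/kg
vaporisation at 118 °C: 395 kJ/kg
vapour 118→136 °C: 19.98 kJ/kg
Δh = 152.31 + 395 + 19.98 = 567.29 kJ/kg
Q = ṁ·Δh = 20.56 kg/s × 567.29 kJ/kg = 11664 kJ/s
|Q| = 11664 kW = 699820 kJ/min

Q = 700000 kJ/min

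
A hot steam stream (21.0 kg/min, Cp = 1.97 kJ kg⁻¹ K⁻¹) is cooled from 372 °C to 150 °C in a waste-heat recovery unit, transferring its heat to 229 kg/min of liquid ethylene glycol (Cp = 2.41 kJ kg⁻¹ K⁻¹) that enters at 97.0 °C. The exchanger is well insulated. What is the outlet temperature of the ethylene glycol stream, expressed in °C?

Heat released by hot stream: Q = 21.0 × 1.97 × (372 − 150) = 9184.1 kJ/min
Energy balance on cold side (adiabatic exchanger): Q = ṁ_c·Cp_c·(T_c,out − T_c,in)
T_c,out = 97.0 + 9184.1/(229 × 2.41) = 113.64 °C

T_c,out = 114 °C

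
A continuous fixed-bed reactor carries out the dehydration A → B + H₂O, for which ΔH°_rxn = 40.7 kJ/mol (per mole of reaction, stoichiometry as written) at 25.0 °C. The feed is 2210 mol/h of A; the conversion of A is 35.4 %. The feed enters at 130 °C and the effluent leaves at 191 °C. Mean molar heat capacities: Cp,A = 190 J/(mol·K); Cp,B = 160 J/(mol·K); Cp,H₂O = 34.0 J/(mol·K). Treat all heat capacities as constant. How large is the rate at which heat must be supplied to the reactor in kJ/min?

Q_in = 966 kJ/min

Extent of reaction ξ = 0.354 × 2210 = 782.34 mol/h
Reaction term: ξ·ΔH°_rxn = 782.34 × 40.7 = 31841 kJ/h
Sensible, feed 130→25 °C: -44090 kJ/h
Outlet flows (mol/h): A 1427.7, B 782.34, H₂O 782.34
Sensible, products 25→191 °C: 70223 kJ/h
Q = ΔH = 57975 kJ/h = 16.104 kW
Heat supplied = 966.24 kJ/min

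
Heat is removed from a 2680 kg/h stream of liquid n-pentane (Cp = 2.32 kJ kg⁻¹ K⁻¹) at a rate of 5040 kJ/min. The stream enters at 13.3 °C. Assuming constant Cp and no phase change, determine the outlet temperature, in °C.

T_out = -35.3 °C

Q = 5040 kJ/min = 302400 kJ/h
ΔT = Q/(ṁ·Cp) = 302400/(2680×2.32) = 48.636 K
T_out = 13.3 − 48.636 = -35.336 °C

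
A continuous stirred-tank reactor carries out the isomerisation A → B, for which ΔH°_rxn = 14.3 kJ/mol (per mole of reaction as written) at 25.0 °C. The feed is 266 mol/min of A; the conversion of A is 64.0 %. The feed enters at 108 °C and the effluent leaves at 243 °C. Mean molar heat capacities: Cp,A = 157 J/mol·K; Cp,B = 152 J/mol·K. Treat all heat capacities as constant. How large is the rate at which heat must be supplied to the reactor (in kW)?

Q_in = 131 kW

Extent of reaction ξ = 0.640 × 266 = 170.24 mol/min
Reaction term: ξ·ΔH°_rxn = 170.24 × 14.3 = 2434.4 kJ/min
Sensible, feed 108→25 °C: -3466.2 kJ/min
Outlet flows (mol/min): A 95.76, B 170.24
Sensible, products 25→243 °C: 8918.6 kJ/min
Q = ΔH = 7886.7 kJ/min = 131.45 kW
Heat supplied = 131.45 kW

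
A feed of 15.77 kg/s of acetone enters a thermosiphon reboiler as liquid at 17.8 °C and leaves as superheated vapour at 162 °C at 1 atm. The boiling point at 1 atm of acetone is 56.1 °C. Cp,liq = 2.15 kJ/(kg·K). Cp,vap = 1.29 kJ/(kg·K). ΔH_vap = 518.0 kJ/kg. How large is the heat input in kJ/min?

liquid 17.8→56.1 °C: 82.345 kJ/kg
vaporisation at 56.1 °C: 518 kJ/kg
vapour 56.1→162 °C: 136.61 kJ/kg
Δh = 82.345 + 518 + 136.61 = 736.96 kJ/kg
Q = ṁ·Δh = 15.77 kg/s × 736.96 kJ/kg = 11622 kJ/s
|Q| = 11622 kW = 697310 kJ/min

Q = 697000 kJ/min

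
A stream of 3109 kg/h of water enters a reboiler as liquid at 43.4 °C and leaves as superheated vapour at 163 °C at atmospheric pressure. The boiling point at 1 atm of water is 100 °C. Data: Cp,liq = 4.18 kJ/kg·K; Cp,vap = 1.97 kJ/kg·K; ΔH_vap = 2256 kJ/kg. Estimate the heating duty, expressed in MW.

liquid 43.4→100 °C: 236.59 kJ/kg
vaporisation at 100 °C: 2256 kJ/kg
vapour 100→163 °C: 124.11 kJ/kg
Δh = 236.59 + 2256 + 124.11 = 2616.7 kJ/kg
Q = ṁ·Δh = 3109 kg/h × 2616.7 kJ/kg = 8.1353e+06 kJ/h
|Q| = 2259.8 kW = 2.2598 MW

Q = 2.26 MW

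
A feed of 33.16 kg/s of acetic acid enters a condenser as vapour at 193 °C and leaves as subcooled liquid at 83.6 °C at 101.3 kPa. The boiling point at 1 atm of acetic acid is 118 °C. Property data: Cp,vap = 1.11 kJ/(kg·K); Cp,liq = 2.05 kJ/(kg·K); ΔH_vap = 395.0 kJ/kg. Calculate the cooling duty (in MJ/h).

Q_c = 65500 MJ/h

vapour 193→118 °C: -83.25 kJ/kg
condensation at 118 °C: -395 kJ/kg
liquid 118→83.6 °C: -70.52 kJ/kg
Δh = -83.25 + -395 + -70.52 = -548.77 kJ/kg
Q = ṁ·Δh = 33.16 kg/s × -548.77 kJ/kg = -18197 kJ/s
|Q| = 18197 kW = 65510 MJ/h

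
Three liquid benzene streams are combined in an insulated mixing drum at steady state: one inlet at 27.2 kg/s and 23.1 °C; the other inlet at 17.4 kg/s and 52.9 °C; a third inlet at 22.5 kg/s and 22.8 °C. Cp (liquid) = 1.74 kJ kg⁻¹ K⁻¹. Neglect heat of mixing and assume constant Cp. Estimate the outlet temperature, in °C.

T_out = 30.7 °C

Adiabatic, steady state ⇒ Σ ṁᵢCp,ᵢ(T_out − Tᵢ) = 0
T_out = Σ ṁᵢCp,ᵢTᵢ / Σ ṁᵢCp,ᵢ
      = 3587.5 / 116.75 = 30.727 °C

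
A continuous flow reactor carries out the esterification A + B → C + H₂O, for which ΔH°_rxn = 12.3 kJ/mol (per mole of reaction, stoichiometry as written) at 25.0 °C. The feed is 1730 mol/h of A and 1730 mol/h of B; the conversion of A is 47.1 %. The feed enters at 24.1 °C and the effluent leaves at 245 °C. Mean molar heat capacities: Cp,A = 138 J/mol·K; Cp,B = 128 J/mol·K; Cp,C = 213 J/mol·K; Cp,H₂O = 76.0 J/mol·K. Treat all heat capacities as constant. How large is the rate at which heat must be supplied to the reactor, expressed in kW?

Q_in = 32.2 kW

Extent of reaction ξ = 0.471 × 1730 = 814.83 mol/h
Reaction term: ξ·ΔH°_rxn = 814.83 × 12.3 = 10022 kJ/h
Sensible, feed 24.1→25 °C: 414.16 kJ/h
Outlet flows (mol/h): A 915.17, B 915.17, C 814.83, H₂O 814.83
Sensible, products 25→245 °C: 105360 kJ/h
Q = ΔH = 115800 kJ/h = 32.166 kW
Heat supplied = 32.166 kW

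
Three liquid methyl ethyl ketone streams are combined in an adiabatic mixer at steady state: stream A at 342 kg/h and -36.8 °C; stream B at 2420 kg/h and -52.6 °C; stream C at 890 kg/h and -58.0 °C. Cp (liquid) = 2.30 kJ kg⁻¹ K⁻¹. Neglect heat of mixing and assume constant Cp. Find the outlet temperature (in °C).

T_out = -52.4 °C

No heat crosses the boundary, so H_out = H_in.
T_out = Σ ṁᵢCp,ᵢTᵢ / Σ ṁᵢCp,ᵢ
      = -440440 / 8399.6 = -52.436 °C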